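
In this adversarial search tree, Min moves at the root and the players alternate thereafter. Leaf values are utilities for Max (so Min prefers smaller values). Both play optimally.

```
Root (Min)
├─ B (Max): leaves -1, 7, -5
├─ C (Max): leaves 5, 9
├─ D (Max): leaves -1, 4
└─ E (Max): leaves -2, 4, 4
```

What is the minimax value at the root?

4

B (Max): max(-1, 7, -5) = 7
C (Max): max(5, 9) = 9
D (Max): max(-1, 4) = 4
E (Max): max(-2, 4, 4) = 4
Root (Min): min(7, 9, 4, 4) = 4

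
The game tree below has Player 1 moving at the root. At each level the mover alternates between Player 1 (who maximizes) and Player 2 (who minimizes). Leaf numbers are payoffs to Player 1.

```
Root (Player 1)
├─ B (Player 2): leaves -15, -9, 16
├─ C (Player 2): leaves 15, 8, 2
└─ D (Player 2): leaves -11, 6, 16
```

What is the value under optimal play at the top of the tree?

2

B (Player 2): min(-15, -9, 16) = -15
C (Player 2): min(15, 8, 2) = 2
D (Player 2): min(-11, 6, 16) = -11
Root (Player 1): max(-15, 2, -11) = 2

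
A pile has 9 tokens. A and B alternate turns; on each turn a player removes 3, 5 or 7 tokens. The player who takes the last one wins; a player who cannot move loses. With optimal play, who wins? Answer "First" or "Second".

First

i:   0  1  2  3  4  5  6  7  8  9
     L  L  L  W  W  W  W  W  W  W
Position 9 is W, so the first player wins.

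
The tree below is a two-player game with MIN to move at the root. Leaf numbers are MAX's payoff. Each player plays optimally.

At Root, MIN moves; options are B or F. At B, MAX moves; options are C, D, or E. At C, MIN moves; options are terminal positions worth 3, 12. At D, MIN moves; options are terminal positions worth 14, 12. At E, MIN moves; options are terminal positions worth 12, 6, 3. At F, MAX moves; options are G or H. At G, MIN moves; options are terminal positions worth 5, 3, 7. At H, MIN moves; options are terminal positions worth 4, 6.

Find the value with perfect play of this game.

C (MIN): min(3, 12) = 3
D (MIN): min(14, 12) = 12
E (MIN): min(12, 6, 3) = 3
B (MAX): max(3, 12, 3) = 12
G (MIN): min(5, 3, 7) = 3
H (MIN): min(4, 6) = 4
F (MAX): max(3, 4) = 4
Root (MIN): min(12, 4) = 4

4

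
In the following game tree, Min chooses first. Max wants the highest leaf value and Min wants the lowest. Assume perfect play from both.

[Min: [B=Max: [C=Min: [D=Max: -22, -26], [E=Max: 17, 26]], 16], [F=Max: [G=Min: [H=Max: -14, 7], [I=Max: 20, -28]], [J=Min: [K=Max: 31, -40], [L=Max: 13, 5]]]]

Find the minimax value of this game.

13

D (Max): max(-22, -26) = -22
E (Max): max(17, 26) = 26
C (Min): min(-22, 26) = -22
B (Max): max(-22, 16) = 16
H (Max): max(-14, 7) = 7
I (Max): max(20, -28) = 20
G (Min): min(7, 20) = 7
K (Max): max(31, -40) = 31
L (Max): max(13, 5) = 13
J (Min): min(31, 13) = 13
F (Max): max(7, 13) = 13
Root (Min): min(16, 13) = 13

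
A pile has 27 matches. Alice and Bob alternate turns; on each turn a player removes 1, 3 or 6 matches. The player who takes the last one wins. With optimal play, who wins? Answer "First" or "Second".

W/L table (W = player to move can force a win):
i:   0  1  2  3  4  5  6  7  8  9 10 11 12 13 14 15 16 17 18 19 20 21 22 23 24 25 26 27
     L  W  L  W  L  W  W  W  W  L  W  L  W  L  W  W  W  W  L  W  L  W  L  W  W  W  W  L
Position 27 is L, so the second player wins.

Second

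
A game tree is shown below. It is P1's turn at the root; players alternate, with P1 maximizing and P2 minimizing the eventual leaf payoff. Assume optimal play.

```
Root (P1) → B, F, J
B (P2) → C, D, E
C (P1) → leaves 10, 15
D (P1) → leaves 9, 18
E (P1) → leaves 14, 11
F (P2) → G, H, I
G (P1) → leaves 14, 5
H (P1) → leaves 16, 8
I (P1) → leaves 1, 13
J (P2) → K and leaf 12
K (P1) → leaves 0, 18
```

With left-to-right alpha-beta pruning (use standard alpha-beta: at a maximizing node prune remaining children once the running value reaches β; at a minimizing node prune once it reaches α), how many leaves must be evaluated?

11

C [α=-∞,β=+∞]: v=15
D [α=-∞,β=15]: v=18
E [α=-∞,β=15]: v=14
B [α=-∞,β=+∞]: v=14
G [α=14,β=+∞]: v=14
F [α=14,β=+∞]: v=14 after child 1 ≤ α → α-cutoff, skip 2
K [α=14,β=+∞]: v=18
J [α=14,β=+∞]: v=12
Root [α=-∞,β=+∞]: v=14
Leaves evaluated: 11 of 15.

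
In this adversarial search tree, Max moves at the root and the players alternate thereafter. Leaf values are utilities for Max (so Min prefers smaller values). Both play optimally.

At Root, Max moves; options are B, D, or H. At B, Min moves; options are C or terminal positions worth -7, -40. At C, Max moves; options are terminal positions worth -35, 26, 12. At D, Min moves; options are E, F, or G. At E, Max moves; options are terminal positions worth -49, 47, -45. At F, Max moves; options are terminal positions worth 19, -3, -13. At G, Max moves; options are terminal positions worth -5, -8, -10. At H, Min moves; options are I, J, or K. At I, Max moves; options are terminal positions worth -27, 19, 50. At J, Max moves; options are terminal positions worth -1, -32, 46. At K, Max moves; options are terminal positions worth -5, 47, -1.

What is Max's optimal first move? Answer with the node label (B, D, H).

C (Max): max(-35, 26, 12) = 26
B (Min): min(26, -7, -40) = -40
E (Max): max(-49, 47, -45) = 47
F (Max): max(19, -3, -13) = 19
G (Max): max(-5, -8, -10) = -5
D (Min): min(47, 19, -5) = -5
I (Max): max(-27, 19, 50) = 50
J (Max): max(-1, -32, 46) = 46
K (Max): max(-5, 47, -1) = 47
H (Min): min(50, 46, 47) = 46
Root (Max): max(-40, -5, 46) = 46
Max picks the child with the highest value: H (value 46).

H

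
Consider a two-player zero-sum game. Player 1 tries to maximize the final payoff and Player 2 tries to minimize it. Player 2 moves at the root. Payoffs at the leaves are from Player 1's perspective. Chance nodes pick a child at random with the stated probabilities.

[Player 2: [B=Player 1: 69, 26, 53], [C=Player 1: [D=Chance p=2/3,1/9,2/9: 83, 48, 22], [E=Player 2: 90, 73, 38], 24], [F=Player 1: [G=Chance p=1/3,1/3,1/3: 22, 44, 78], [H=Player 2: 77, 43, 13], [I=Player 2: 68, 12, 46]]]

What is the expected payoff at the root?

B (Player 1): max(69, 26, 53) = 69
D (Chance): 2/3·83 + 1/9·48 + 2/9·22 = 65.56
E (Player 2): min(90, 73, 38) = 38
C (Player 1): max(65.56, 38, 24) = 65.56
G (Chance): 1/3·22 + 1/3·44 + 1/3·78 = 48
H (Player 2): min(77, 43, 13) = 13
I (Player 2): min(68, 12, 46) = 12
F (Player 1): max(48, 13, 12) = 48
Root (Player 2): min(69, 65.56, 48) = 48

48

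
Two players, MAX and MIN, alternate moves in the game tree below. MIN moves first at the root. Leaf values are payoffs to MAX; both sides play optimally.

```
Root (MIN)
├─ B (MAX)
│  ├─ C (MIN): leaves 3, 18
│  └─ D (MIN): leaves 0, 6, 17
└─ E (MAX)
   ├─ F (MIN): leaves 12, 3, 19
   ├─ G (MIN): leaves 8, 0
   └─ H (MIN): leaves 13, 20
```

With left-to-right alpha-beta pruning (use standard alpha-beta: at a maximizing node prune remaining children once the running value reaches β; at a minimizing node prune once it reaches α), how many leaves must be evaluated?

C [α=-∞,β=+∞]: v=3
D [α=3,β=+∞]: v=0 after child 1 ≤ α → α-cutoff, skip 2
B [α=-∞,β=+∞]: v=3
F [α=-∞,β=3]: v=3
E [α=-∞,β=3]: v=3 after child 1 ≥ β → β-cutoff, skip 2
Root [α=-∞,β=+∞]: v=3
Leaves evaluated: 6 of 12.

6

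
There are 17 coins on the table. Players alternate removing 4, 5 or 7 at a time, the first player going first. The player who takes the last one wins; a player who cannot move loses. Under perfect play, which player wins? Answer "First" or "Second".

Compute winning (W) and losing (L) positions by backward induction:
i:   0  1  2  3  4  5  6  7  8  9 10 11 12 13 14 15 16 17
     L  L  L  L  W  W  W  W  W  W  W  L  L  L  L  W  W  W
Position 17 is W, so the first player wins.

First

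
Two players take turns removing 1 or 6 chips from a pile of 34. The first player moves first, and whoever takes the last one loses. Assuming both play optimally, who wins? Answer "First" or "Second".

First

Compute winning (W) and losing (L) positions by backward induction:
i:   0  1  2  3  4  5  6  7  8  9 10 11 12 13 14 15 16 17 18 19 20 21 22 23 24 25 26 27 28 29 30 31 32 33 34
     W  L  W  L  W  L  W  W  L  W  L  W  L  W  W  L  W  L  W  L  W  W  L  W  L  W  L  W  W  L  W  L  W  L  W
Position 34 is W, so the first player wins.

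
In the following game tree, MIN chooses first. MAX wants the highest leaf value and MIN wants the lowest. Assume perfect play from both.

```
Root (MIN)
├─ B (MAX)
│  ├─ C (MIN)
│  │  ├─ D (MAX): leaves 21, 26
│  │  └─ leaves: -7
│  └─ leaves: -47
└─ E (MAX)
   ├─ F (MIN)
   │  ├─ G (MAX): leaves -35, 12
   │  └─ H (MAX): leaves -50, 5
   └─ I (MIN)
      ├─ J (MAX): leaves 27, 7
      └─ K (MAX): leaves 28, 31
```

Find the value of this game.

-7

D (MAX): max(21, 26) = 26
C (MIN): min(26, -7) = -7
B (MAX): max(-7, -47) = -7
G (MAX): max(-35, 12) = 12
H (MAX): max(-50, 5) = 5
F (MIN): min(12, 5) = 5
J (MAX): max(27, 7) = 27
K (MAX): max(28, 31) = 31
I (MIN): min(27, 31) = 27
E (MAX): max(5, 27) = 27
Root (MIN): min(-7, 27) = -7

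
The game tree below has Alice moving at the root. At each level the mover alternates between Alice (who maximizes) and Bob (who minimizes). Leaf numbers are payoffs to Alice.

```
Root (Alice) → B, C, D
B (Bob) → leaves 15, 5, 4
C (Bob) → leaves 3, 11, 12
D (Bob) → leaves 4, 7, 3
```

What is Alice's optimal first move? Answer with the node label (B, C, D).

B

B (Bob): min(15, 5, 4) = 4
C (Bob): min(3, 11, 12) = 3
D (Bob): min(4, 7, 3) = 3
Root (Alice): max(4, 3, 3) = 4
Alice picks the child with the highest value: B (value 4).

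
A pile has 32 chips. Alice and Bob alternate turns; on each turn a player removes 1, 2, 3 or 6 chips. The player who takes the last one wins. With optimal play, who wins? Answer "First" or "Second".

Second

Mark each pile size as W (mover wins) or L (mover loses):
i:   0  1  2  3  4  5  6  7  8  9 10 11 12 13 14 15 16 17 18 19 20 21 22 23 24 25 26 27 28 29 30 31 32
     L  W  W  W  L  W  W  W  L  W  W  W  L  W  W  W  L  W  W  W  L  W  W  W  L  W  W  W  L  W  W  W  L
Position 32 is L, so the second player wins.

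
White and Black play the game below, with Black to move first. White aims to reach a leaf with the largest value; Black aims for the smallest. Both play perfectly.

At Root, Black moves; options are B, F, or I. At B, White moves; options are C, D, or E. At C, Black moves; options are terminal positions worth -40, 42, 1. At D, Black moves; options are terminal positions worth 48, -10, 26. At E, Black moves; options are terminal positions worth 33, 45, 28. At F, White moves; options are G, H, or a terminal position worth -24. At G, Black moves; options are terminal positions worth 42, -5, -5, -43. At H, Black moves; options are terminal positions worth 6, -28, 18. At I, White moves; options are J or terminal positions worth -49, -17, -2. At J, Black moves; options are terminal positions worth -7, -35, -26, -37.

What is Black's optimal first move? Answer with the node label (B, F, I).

C (Black): min(-40, 42, 1) = -40
D (Black): min(48, -10, 26) = -10
E (Black): min(33, 45, 28) = 28
B (White): max(-40, -10, 28) = 28
G (Black): min(42, -5, -5, -43) = -43
H (Black): min(6, -28, 18) = -28
F (White): max(-43, -28, -24) = -24
J (Black): min(-7, -35, -26, -37) = -37
I (White): max(-37, -49, -17, -2) = -2
Root (Black): min(28, -24, -2) = -24
Black picks the child with the lowest value: F (value -24).

F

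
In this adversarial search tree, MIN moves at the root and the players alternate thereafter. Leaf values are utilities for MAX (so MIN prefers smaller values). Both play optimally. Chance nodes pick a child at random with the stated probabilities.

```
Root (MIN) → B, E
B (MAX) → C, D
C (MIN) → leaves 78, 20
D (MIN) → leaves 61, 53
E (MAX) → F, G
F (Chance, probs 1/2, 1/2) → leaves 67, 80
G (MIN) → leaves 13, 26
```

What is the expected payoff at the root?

C (MIN): min(78, 20) = 20
D (MIN): min(61, 53) = 53
B (MAX): max(20, 53) = 53
F (Chance): 1/2·67 + 1/2·80 = 73.5
G (MIN): min(13, 26) = 13
E (MAX): max(73.5, 13) = 73.5
Root (MIN): min(53, 73.5) = 53

53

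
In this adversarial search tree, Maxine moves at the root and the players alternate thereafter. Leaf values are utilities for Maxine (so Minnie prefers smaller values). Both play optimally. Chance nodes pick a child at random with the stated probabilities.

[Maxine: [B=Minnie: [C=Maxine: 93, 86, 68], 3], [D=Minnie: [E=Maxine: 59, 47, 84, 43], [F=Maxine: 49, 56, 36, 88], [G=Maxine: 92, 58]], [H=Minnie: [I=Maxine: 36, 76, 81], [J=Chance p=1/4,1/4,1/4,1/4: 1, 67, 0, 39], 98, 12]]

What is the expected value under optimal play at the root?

C (Maxine): max(93, 86, 68) = 93
B (Minnie): min(93, 3) = 3
E (Maxine): max(59, 47, 84, 43) = 84
F (Maxine): max(49, 56, 36, 88) = 88
G (Maxine): max(92, 58) = 92
D (Minnie): min(84, 88, 92) = 84
I (Maxine): max(36, 76, 81) = 81
J (Chance): 1/4·1 + 1/4·67 + 1/4·0 + 1/4·39 = 26.75
H (Minnie): min(81, 26.75, 98, 12) = 12
Root (Maxine): max(3, 84, 12) = 84

84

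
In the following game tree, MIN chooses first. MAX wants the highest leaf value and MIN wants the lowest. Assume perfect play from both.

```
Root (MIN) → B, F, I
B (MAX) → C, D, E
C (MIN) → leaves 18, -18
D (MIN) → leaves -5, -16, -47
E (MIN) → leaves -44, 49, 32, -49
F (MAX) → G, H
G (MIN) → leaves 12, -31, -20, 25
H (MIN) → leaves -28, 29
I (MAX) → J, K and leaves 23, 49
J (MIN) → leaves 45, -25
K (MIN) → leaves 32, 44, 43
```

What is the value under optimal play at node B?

C: min(18, -18) = -18
D: min(-5, -16, -47) = -47
E: min(-44, 49, 32, -49) = -49
B: max(-18, -47, -49) = -18

-18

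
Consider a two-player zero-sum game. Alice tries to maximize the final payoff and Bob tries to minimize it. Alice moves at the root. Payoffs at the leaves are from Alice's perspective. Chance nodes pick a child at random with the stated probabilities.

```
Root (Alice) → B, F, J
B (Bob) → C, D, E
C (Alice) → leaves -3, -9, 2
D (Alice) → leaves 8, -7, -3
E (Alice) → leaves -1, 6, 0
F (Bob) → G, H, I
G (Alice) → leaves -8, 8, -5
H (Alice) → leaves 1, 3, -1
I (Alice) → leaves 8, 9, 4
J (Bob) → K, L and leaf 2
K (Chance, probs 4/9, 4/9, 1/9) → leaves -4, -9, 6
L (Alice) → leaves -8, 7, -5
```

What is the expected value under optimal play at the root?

3

C (Alice): max(-3, -9, 2) = 2
D (Alice): max(8, -7, -3) = 8
E (Alice): max(-1, 6, 0) = 6
B (Bob): min(2, 8, 6) = 2
G (Alice): max(-8, 8, -5) = 8
H (Alice): max(1, 3, -1) = 3
I (Alice): max(8, 9, 4) = 9
F (Bob): min(8, 3, 9) = 3
K (Chance): 4/9·-4 + 4/9·-9 + 1/9·6 = -5.11
L (Alice): max(-8, 7, -5) = 7
J (Bob): min(-5.11, 7, 2) = -5.11
Root (Alice): max(2, 3, -5.11) = 3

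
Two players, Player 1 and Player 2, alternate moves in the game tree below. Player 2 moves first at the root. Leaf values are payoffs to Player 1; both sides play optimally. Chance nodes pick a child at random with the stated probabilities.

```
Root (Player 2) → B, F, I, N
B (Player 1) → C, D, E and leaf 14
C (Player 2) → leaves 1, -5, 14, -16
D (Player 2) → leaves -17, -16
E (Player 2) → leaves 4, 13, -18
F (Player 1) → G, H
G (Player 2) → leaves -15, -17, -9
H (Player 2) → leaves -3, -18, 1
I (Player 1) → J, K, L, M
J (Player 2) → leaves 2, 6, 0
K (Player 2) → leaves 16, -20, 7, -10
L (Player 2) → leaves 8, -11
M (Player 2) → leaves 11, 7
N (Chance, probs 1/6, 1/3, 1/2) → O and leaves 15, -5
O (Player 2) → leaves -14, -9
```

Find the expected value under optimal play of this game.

-17

C (Player 2): min(1, -5, 14, -16) = -16
D (Player 2): min(-17, -16) = -17
E (Player 2): min(4, 13, -18) = -18
B (Player 1): max(-16, -17, -18, 14) = 14
G (Player 2): min(-15, -17, -9) = -17
H (Player 2): min(-3, -18, 1) = -18
F (Player 1): max(-17, -18) = -17
J (Player 2): min(2, 6, 0) = 0
K (Player 2): min(16, -20, 7, -10) = -20
L (Player 2): min(8, -11) = -11
M (Player 2): min(11, 7) = 7
I (Player 1): max(0, -20, -11, 7) = 7
O (Player 2): min(-14, -9) = -14
N (Chance): 1/6·-14 + 1/3·15 + 1/2·-5 = 0.17
Root (Player 2): min(14, -17, 7, 0.17) = -17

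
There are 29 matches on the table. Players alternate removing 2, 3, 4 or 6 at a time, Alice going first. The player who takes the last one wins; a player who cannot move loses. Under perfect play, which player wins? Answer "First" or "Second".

Mark each pile size as W (mover wins) or L (mover loses):
i:   0  1  2  3  4  5  6  7  8  9 10 11 12 13 14 15 16 17 18 19 20 21 22 23 24 25 26 27 28 29
     L  L  W  W  W  W  W  W  L  L  W  W  W  W  W  W  L  L  W  W  W  W  W  W  L  L  W  W  W  W
Position 29 is W, so the first player wins.

First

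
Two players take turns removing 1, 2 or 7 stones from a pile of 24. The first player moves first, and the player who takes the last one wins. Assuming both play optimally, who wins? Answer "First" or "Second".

Second

Positions where the player to move wins (W) vs loses (L):
i:   0  1  2  3  4  5  6  7  8  9 10 11 12 13 14 15 16 17 18 19 20 21 22 23 24
     L  W  W  L  W  W  L  W  W  L  W  W  L  W  W  L  W  W  L  W  W  L  W  W  L
Position 24 is L, so the second player wins.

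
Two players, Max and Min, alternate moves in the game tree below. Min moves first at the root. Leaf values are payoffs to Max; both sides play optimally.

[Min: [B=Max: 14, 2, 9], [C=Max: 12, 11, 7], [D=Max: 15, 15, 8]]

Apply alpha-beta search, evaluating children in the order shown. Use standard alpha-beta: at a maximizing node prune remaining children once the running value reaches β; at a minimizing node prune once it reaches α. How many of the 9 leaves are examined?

B [α=-∞,β=+∞]: v=14
C [α=-∞,β=14]: v=12
D [α=-∞,β=12]: v=15 after child 1 ≥ β → β-cutoff, skip 2
Root [α=-∞,β=+∞]: v=12
Leaves evaluated: 7 of 9.

7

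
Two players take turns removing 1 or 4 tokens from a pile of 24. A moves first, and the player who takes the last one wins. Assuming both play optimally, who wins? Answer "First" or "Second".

W/L table (W = player to move can force a win):
i:   0  1  2  3  4  5  6  7  8  9 10 11 12 13 14 15 16 17 18 19 20 21 22 23 24
     L  W  L  W  W  L  W  L  W  W  L  W  L  W  W  L  W  L  W  W  L  W  L  W  W
Position 24 is W, so the first player wins.

First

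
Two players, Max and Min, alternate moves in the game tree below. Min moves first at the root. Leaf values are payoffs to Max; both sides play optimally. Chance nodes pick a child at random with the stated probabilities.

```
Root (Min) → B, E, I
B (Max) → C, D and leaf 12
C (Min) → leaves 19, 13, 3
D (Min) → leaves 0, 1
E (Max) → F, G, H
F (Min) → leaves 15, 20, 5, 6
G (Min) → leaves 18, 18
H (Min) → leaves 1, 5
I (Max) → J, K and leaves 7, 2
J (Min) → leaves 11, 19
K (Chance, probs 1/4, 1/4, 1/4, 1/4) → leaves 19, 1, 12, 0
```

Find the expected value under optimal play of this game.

11

C (Min): min(19, 13, 3) = 3
D (Min): min(0, 1) = 0
B (Max): max(3, 0, 12) = 12
F (Min): min(15, 20, 5, 6) = 5
G (Min): min(18, 18) = 18
H (Min): min(1, 5) = 1
E (Max): max(5, 18, 1) = 18
J (Min): min(11, 19) = 11
K (Chance): 1/4·19 + 1/4·1 + 1/4·12 + 1/4·0 = 8
I (Max): max(11, 8, 7, 2) = 11
Root (Min): min(12, 18, 11) = 11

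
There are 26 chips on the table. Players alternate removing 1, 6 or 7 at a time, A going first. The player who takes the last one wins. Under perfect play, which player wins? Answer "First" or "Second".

Second

Mark each pile size as W (mover wins) or L (mover loses):
i:   0  1  2  3  4  5  6  7  8  9 10 11 12 13 14 15 16 17 18 19 20 21 22 23 24 25 26
     L  W  L  W  L  W  W  W  W  W  W  W  L  W  L  W  L  W  W  W  W  W  W  W  L  W  L
Position 26 is L, so the second player wins.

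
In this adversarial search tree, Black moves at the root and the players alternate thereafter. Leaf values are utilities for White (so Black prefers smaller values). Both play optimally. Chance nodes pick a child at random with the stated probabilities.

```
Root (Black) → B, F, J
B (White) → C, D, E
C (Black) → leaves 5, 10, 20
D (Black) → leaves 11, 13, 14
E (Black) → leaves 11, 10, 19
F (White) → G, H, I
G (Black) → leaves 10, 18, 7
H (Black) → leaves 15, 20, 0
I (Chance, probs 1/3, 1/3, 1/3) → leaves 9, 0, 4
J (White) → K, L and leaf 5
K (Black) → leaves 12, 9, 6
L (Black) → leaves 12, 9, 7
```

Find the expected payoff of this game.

7

C (Black): min(5, 10, 20) = 5
D (Black): min(11, 13, 14) = 11
E (Black): min(11, 10, 19) = 10
B (White): max(5, 11, 10) = 11
G (Black): min(10, 18, 7) = 7
H (Black): min(15, 20, 0) = 0
I (Chance): 1/3·9 + 1/3·0 + 1/3·4 = 4.33
F (White): max(7, 0, 4.33) = 7
K (Black): min(12, 9, 6) = 6
L (Black): min(12, 9, 7) = 7
J (White): max(6, 7, 5) = 7
Root (Black): min(11, 7, 7) = 7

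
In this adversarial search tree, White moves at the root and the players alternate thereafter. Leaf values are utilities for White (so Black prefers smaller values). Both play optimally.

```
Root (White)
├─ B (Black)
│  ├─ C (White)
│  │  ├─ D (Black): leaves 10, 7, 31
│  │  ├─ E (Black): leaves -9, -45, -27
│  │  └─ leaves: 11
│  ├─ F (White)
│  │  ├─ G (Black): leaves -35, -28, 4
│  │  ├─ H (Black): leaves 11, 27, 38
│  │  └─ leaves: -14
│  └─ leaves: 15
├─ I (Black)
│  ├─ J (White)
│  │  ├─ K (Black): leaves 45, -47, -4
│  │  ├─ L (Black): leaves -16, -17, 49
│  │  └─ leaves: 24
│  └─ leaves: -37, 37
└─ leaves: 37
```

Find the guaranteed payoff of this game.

D (Black): min(10, 7, 31) = 7
E (Black): min(-9, -45, -27) = -45
C (White): max(7, -45, 11) = 11
G (Black): min(-35, -28, 4) = -35
H (Black): min(11, 27, 38) = 11
F (White): max(-35, 11, -14) = 11
B (Black): min(11, 11, 15) = 11
K (Black): min(45, -47, -4) = -47
L (Black): min(-16, -17, 49) = -17
J (White): max(-47, -17, 24) = 24
I (Black): min(24, -37, 37) = -37
Root (White): max(11, -37, 37) = 37

37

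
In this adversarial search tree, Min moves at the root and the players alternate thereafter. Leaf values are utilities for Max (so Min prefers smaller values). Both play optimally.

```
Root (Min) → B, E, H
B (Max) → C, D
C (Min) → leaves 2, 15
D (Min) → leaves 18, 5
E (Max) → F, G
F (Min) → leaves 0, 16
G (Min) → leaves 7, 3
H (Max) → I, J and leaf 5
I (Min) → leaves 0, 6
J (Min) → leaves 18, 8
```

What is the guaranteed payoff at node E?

3

F: min(0, 16) = 0
G: min(7, 3) = 3
E: max(0, 3) = 3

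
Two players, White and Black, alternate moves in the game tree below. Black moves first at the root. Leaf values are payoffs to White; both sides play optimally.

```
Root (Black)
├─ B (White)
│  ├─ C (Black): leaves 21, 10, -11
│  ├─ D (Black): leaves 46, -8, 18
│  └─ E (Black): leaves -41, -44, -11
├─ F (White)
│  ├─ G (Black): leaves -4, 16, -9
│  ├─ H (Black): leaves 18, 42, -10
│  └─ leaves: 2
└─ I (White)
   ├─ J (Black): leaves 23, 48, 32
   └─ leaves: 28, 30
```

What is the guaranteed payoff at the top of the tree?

-8

C (Black): min(21, 10, -11) = -11
D (Black): min(46, -8, 18) = -8
E (Black): min(-41, -44, -11) = -44
B (White): max(-11, -8, -44) = -8
G (Black): min(-4, 16, -9) = -9
H (Black): min(18, 42, -10) = -10
F (White): max(-9, -10, 2) = 2
J (Black): min(23, 48, 32) = 23
I (White): max(23, 28, 30) = 30
Root (Black): min(-8, 2, 30) = -8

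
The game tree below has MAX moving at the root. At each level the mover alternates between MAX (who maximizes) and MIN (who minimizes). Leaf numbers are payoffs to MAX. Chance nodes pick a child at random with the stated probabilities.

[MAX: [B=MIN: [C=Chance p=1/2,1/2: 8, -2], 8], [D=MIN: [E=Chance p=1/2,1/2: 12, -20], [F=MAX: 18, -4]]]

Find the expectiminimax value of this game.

3

C (Chance): 1/2·8 + 1/2·-2 = 3
B (MIN): min(3, 8) = 3
E (Chance): 1/2·12 + 1/2·-20 = -4
F (MAX): max(18, -4) = 18
D (MIN): min(-4, 18) = -4
Root (MAX): max(3, -4) = 3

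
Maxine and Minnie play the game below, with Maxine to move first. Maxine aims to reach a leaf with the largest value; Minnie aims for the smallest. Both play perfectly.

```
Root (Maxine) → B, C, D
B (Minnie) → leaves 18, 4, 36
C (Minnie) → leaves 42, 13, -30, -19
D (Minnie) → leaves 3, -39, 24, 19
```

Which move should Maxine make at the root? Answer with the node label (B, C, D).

B (Minnie): min(18, 4, 36) = 4
C (Minnie): min(42, 13, -30, -19) = -30
D (Minnie): min(3, -39, 24, 19) = -39
Root (Maxine): max(4, -30, -39) = 4
Maxine picks the child with the highest value: B (value 4).

B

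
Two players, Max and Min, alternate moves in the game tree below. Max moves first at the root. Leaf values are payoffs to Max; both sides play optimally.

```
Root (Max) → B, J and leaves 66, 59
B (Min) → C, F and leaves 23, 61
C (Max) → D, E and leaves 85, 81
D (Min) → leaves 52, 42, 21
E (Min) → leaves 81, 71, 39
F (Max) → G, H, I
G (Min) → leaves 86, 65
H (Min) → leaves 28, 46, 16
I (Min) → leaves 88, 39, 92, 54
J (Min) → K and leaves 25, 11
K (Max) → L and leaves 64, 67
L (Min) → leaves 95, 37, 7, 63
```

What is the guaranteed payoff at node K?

67

L: min(95, 37, 7, 63) = 7
K: max(7, 64, 67) = 67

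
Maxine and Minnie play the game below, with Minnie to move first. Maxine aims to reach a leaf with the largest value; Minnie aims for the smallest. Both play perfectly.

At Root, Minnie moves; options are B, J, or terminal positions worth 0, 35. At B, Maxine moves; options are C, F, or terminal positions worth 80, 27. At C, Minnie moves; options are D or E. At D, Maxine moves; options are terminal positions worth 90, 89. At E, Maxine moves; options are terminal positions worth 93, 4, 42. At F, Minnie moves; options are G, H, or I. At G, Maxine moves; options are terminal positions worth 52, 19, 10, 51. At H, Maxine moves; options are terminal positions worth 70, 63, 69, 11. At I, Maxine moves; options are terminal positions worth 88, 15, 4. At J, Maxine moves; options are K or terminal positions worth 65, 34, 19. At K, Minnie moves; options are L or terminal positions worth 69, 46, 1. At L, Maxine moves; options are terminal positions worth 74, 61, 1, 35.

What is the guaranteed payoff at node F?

52

G: max(52, 19, 10, 51) = 52
H: max(70, 63, 69, 11) = 70
I: max(88, 15, 4) = 88
F: min(52, 70, 88) = 52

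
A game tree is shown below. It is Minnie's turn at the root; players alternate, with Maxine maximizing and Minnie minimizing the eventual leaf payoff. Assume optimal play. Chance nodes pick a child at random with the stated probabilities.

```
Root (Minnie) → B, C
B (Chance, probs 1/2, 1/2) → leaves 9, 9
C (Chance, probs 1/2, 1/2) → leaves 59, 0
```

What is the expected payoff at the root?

9

B (Chance): 1/2·9 + 1/2·9 = 9
C (Chance): 1/2·59 + 1/2·0 = 29.5
Root (Minnie): min(9, 29.5) = 9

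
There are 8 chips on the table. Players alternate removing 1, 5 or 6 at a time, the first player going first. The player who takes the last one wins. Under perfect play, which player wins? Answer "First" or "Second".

W/L table (W = player to move can force a win):
i:   0  1  2  3  4  5  6  7  8
     L  W  L  W  L  W  W  W  W
Position 8 is W, so the first player wins.

First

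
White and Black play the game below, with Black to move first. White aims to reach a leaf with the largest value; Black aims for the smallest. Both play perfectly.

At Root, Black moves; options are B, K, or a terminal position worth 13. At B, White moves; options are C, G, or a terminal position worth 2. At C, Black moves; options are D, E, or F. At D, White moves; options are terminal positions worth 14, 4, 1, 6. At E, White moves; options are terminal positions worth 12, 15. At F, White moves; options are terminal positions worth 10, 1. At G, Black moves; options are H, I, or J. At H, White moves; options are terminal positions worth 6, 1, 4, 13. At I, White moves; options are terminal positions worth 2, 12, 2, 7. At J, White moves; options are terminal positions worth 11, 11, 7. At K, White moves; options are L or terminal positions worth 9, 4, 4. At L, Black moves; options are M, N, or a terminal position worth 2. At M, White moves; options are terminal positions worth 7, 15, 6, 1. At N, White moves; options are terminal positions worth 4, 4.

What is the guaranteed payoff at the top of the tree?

D (White): max(14, 4, 1, 6) = 14
E (White): max(12, 15) = 15
F (White): max(10, 1) = 10
C (Black): min(14, 15, 10) = 10
H (White): max(6, 1, 4, 13) = 13
I (White): max(2, 12, 2, 7) = 12
J (White): max(11, 11, 7) = 11
G (Black): min(13, 12, 11) = 11
B (White): max(10, 11, 2) = 11
M (White): max(7, 15, 6, 1) = 15
N (White): max(4, 4) = 4
L (Black): min(15, 4, 2) = 2
K (White): max(2, 9, 4, 4) = 9
Root (Black): min(11, 9, 13) = 9

9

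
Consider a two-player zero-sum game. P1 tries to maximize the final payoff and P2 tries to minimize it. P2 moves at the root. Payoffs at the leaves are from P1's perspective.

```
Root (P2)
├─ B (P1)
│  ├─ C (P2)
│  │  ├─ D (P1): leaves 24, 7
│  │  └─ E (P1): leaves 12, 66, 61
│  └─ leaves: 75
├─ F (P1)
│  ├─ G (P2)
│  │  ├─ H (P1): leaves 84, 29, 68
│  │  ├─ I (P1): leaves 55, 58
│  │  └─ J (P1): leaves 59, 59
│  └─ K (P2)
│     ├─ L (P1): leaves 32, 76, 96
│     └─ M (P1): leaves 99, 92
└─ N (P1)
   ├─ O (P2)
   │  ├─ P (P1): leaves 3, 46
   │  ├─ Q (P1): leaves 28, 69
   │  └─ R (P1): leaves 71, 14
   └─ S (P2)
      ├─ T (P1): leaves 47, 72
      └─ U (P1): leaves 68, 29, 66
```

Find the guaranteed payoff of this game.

68

D (P1): max(24, 7) = 24
E (P1): max(12, 66, 61) = 66
C (P2): min(24, 66) = 24
B (P1): max(24, 75) = 75
H (P1): max(84, 29, 68) = 84
I (P1): max(55, 58) = 58
J (P1): max(59, 59) = 59
G (P2): min(84, 58, 59) = 58
L (P1): max(32, 76, 96) = 96
M (P1): max(99, 92) = 99
K (P2): min(96, 99) = 96
F (P1): max(58, 96) = 96
P (P1): max(3, 46) = 46
Q (P1): max(28, 69) = 69
R (P1): max(71, 14) = 71
O (P2): min(46, 69, 71) = 46
T (P1): max(47, 72) = 72
U (P1): max(68, 29, 66) = 68
S (P2): min(72, 68) = 68
N (P1): max(46, 68) = 68
Root (P2): min(75, 96, 68) = 68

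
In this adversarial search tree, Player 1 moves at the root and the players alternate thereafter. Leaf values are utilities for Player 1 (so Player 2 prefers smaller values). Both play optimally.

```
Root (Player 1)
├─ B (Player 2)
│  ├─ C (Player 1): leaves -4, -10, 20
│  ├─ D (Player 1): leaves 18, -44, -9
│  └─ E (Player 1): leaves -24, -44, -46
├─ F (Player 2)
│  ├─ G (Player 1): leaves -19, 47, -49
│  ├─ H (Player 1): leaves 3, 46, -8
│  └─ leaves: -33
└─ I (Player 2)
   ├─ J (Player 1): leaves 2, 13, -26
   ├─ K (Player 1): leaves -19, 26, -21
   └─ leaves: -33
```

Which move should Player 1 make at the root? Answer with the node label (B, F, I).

C (Player 1): max(-4, -10, 20) = 20
D (Player 1): max(18, -44, -9) = 18
E (Player 1): max(-24, -44, -46) = -24
B (Player 2): min(20, 18, -24) = -24
G (Player 1): max(-19, 47, -49) = 47
H (Player 1): max(3, 46, -8) = 46
F (Player 2): min(47, 46, -33) = -33
J (Player 1): max(2, 13, -26) = 13
K (Player 1): max(-19, 26, -21) = 26
I (Player 2): min(13, 26, -33) = -33
Root (Player 1): max(-24, -33, -33) = -24
Player 1 picks the child with the highest value: B (value -24).

B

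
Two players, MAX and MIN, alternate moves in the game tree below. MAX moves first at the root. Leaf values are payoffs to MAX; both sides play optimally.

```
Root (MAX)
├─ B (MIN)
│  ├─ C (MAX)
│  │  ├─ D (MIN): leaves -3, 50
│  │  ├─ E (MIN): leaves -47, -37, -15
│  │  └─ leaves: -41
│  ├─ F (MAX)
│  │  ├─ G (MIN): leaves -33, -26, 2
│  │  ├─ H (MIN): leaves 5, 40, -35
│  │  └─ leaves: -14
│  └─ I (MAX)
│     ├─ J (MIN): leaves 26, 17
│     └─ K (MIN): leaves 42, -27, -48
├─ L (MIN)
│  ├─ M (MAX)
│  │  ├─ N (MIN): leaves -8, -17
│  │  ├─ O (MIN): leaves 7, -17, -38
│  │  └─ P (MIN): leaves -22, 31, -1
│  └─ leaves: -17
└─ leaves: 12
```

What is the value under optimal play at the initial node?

D (MIN): min(-3, 50) = -3
E (MIN): min(-47, -37, -15) = -47
C (MAX): max(-3, -47, -41) = -3
G (MIN): min(-33, -26, 2) = -33
H (MIN): min(5, 40, -35) = -35
F (MAX): max(-33, -35, -14) = -14
J (MIN): min(26, 17) = 17
K (MIN): min(42, -27, -48) = -48
I (MAX): max(17, -48) = 17
B (MIN): min(-3, -14, 17) = -14
N (MIN): min(-8, -17) = -17
O (MIN): min(7, -17, -38) = -38
P (MIN): min(-22, 31, -1) = -22
M (MAX): max(-17, -38, -22) = -17
L (MIN): min(-17, -17) = -17
Root (MAX): max(-14, -17, 12) = 12

12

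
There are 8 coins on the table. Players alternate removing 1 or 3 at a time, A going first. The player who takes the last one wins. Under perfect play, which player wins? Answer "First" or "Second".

W/L table (W = player to move can force a win):
i:   0  1  2  3  4  5  6  7  8
     L  W  L  W  L  W  L  W  L
Position 8 is L, so the second player wins.

Second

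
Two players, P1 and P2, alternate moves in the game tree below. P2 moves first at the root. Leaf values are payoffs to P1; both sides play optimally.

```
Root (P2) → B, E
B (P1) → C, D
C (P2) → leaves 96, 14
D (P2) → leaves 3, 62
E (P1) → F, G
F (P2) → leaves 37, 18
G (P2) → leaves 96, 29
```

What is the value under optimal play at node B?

C: min(96, 14) = 14
D: min(3, 62) = 3
B: max(14, 3) = 14

14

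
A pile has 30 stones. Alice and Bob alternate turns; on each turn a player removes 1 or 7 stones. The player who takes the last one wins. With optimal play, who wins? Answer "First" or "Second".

W/L table (W = player to move can force a win):
i:   0  1  2  3  4  5  6  7  8  9 10 11 12 13 14 15 16 17 18 19 20 21 22 23 24 25 26 27 28 29 30
     L  W  L  W  L  W  L  W  L  W  L  W  L  W  L  W  L  W  L  W  L  W  L  W  L  W  L  W  L  W  L
Position 30 is L, so the second player wins.

Second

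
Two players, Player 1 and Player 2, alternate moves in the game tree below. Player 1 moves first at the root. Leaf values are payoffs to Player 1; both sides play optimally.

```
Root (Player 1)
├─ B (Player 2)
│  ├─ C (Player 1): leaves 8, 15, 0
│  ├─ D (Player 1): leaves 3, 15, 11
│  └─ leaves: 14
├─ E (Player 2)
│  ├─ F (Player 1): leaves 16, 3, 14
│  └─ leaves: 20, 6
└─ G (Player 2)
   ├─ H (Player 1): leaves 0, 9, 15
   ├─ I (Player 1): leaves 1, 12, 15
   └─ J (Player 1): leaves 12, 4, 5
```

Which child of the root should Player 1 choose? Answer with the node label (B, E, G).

C (Player 1): max(8, 15, 0) = 15
D (Player 1): max(3, 15, 11) = 15
B (Player 2): min(15, 15, 14) = 14
F (Player 1): max(16, 3, 14) = 16
E (Player 2): min(16, 20, 6) = 6
H (Player 1): max(0, 9, 15) = 15
I (Player 1): max(1, 12, 15) = 15
J (Player 1): max(12, 4, 5) = 12
G (Player 2): min(15, 15, 12) = 12
Root (Player 1): max(14, 6, 12) = 14
Player 1 picks the child with the highest value: B (value 14).

B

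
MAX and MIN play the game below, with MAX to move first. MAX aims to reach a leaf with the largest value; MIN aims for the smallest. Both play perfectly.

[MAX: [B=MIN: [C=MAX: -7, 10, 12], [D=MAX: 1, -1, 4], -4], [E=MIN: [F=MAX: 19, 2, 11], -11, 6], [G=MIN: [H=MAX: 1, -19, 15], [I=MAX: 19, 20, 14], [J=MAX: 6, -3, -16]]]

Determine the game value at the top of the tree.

6

C (MAX): max(-7, 10, 12) = 12
D (MAX): max(1, -1, 4) = 4
B (MIN): min(12, 4, -4) = -4
F (MAX): max(19, 2, 11) = 19
E (MIN): min(19, -11, 6) = -11
H (MAX): max(1, -19, 15) = 15
I (MAX): max(19, 20, 14) = 20
J (MAX): max(6, -3, -16) = 6
G (MIN): min(15, 20, 6) = 6
Root (MAX): max(-4, -11, 6) = 6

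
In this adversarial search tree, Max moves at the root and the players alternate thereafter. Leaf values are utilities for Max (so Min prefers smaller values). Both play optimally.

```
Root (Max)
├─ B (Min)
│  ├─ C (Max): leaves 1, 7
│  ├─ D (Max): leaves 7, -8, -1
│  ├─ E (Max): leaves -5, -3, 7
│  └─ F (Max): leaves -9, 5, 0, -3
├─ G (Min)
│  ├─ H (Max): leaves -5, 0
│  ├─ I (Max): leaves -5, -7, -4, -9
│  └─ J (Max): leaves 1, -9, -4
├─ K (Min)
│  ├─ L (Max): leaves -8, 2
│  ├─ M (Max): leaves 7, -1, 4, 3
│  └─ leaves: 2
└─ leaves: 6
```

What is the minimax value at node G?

-4

H: max(-5, 0) = 0
I: max(-5, -7, -4, -9) = -4
J: max(1, -9, -4) = 1
G: min(0, -4, 1) = -4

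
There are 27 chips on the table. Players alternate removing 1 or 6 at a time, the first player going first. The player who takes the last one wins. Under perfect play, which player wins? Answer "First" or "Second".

First

Compute winning (W) and losing (L) positions by backward induction:
i:   0  1  2  3  4  5  6  7  8  9 10 11 12 13 14 15 16 17 18 19 20 21 22 23 24 25 26 27
     L  W  L  W  L  W  W  L  W  L  W  L  W  W  L  W  L  W  L  W  W  L  W  L  W  L  W  W
Position 27 is W, so the first player wins.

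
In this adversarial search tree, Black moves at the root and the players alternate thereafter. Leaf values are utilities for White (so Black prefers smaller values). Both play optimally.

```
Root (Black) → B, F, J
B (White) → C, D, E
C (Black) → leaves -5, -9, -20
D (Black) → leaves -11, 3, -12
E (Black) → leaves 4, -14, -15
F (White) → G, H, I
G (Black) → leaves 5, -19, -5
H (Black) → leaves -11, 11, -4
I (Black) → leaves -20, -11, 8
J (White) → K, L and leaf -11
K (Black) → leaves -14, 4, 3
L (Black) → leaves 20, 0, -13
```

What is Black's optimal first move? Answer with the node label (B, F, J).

B

C (Black): min(-5, -9, -20) = -20
D (Black): min(-11, 3, -12) = -12
E (Black): min(4, -14, -15) = -15
B (White): max(-20, -12, -15) = -12
G (Black): min(5, -19, -5) = -19
H (Black): min(-11, 11, -4) = -11
I (Black): min(-20, -11, 8) = -20
F (White): max(-19, -11, -20) = -11
K (Black): min(-14, 4, 3) = -14
L (Black): min(20, 0, -13) = -13
J (White): max(-14, -13, -11) = -11
Root (Black): min(-12, -11, -11) = -12
Black picks the child with the lowest value: B (value -12).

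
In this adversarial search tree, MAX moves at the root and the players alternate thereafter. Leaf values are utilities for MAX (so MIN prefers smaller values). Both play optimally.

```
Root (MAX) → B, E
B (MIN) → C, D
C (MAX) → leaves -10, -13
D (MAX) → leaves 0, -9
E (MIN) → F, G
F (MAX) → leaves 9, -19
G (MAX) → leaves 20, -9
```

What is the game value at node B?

-10

C: max(-10, -13) = -10
D: max(0, -9) = 0
B: min(-10, 0) = -10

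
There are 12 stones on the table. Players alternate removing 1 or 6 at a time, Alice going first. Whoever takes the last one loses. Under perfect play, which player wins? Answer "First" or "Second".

i:   0  1  2  3  4  5  6  7  8  9 10 11 12
     W  L  W  L  W  L  W  W  L  W  L  W  L
Position 12 is L, so the second player wins.

Second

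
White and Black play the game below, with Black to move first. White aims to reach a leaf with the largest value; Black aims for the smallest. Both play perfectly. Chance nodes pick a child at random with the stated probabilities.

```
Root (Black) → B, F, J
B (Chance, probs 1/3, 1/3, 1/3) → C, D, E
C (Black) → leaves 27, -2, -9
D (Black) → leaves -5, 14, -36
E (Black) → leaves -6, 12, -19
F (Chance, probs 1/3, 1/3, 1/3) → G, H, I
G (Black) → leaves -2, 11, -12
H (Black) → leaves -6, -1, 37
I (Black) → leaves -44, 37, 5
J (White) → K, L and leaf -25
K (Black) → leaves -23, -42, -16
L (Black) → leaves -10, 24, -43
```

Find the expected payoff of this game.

C (Black): min(27, -2, -9) = -9
D (Black): min(-5, 14, -36) = -36
E (Black): min(-6, 12, -19) = -19
B (Chance): 1/3·-9 + 1/3·-36 + 1/3·-19 = -21.33
G (Black): min(-2, 11, -12) = -12
H (Black): min(-6, -1, 37) = -6
I (Black): min(-44, 37, 5) = -44
F (Chance): 1/3·-12 + 1/3·-6 + 1/3·-44 = -20.67
K (Black): min(-23, -42, -16) = -42
L (Black): min(-10, 24, -43) = -43
J (White): max(-42, -43, -25) = -25
Root (Black): min(-21.33, -20.67, -25) = -25

-25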